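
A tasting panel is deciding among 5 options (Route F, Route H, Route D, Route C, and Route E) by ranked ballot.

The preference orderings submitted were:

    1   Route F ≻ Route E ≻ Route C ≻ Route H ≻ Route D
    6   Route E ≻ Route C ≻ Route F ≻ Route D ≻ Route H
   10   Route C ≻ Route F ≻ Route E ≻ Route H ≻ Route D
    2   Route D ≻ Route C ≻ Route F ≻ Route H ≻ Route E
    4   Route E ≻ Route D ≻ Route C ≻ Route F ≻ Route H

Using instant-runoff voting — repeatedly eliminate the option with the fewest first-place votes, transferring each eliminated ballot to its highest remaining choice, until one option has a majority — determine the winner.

Route C

Round 1: Route C 10, Route E 10, Route D 2, Route F 1, Route H 0. Route H has the fewest and is eliminated.
Round 2: Route C 10, Route E 10, Route D 2, Route F 1. Route F has the fewest and is eliminated.
Round 3: Route E 11, Route C 10, Route D 2. Route D has the fewest and is eliminated.
Round 4: Route C 12, Route E 11. Route C has a majority.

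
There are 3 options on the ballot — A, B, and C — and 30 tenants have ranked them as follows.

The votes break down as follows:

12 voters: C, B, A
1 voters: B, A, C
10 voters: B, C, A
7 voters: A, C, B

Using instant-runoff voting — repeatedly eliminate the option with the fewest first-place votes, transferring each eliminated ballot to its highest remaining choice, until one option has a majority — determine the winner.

C

Round 1: C 12, B 11, A 7. A has the fewest and is eliminated.
Round 2: C 19, B 11. C has a majority.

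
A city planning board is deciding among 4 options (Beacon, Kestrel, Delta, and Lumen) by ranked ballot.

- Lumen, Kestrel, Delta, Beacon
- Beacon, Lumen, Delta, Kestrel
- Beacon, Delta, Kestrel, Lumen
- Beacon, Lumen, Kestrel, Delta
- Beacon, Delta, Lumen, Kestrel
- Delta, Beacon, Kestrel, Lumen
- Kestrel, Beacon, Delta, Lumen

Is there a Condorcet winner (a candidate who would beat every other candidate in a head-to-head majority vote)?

Yes

Head-to-head results (7 voters total):
Beacon vs Kestrel: Beacon wins 5–2.
Beacon vs Delta: Beacon wins 5–2.
Beacon vs Lumen: Beacon wins 6–1.
Kestrel vs Delta: Delta wins 4–3.
Kestrel vs Lumen: Lumen wins 4–3.
Delta vs Lumen: Delta wins 4–3.
Beacon beats each rival — Kestrel (5–2), Delta (5–2), Lumen (6–1) — so Beacon is the Condorcet winner.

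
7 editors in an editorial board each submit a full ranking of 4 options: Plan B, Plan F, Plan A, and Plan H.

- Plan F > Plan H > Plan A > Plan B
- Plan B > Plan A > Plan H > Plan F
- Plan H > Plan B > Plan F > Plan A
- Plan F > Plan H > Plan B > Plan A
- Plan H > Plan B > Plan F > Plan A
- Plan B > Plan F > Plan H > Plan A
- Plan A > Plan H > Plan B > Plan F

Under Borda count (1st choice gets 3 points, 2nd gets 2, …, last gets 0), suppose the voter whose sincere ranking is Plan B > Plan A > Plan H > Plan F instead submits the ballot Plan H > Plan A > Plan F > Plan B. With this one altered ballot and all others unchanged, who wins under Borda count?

Borda totals with the altered ballot: Plan B 9, Plan F 11, Plan A 6, Plan H 16.
The winner is unchanged: still Plan H.

Plan H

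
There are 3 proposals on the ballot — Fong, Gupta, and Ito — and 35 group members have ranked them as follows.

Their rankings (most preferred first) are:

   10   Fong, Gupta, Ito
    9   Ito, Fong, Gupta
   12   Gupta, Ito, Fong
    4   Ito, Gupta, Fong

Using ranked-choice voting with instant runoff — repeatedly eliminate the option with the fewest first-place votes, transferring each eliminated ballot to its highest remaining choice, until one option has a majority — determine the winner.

Round 1: Ito 13, Gupta 12, Fong 10. Fong has the fewest and is eliminated.
Round 2: Gupta 22, Ito 13. Gupta has a majority.

Gupta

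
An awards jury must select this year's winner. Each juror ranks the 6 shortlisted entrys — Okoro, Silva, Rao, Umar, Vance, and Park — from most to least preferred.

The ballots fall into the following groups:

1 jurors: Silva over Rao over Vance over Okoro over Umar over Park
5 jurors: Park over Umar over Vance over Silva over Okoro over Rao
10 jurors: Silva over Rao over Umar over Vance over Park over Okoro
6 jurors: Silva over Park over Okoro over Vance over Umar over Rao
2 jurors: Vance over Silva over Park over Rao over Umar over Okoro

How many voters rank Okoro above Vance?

6

Ballots ranking Okoro above Vance: 6.
Ballots ranking Vance above Okoro: 1+5+10+2 = 18.
So 6 of 24 voters prefer Okoro to Vance.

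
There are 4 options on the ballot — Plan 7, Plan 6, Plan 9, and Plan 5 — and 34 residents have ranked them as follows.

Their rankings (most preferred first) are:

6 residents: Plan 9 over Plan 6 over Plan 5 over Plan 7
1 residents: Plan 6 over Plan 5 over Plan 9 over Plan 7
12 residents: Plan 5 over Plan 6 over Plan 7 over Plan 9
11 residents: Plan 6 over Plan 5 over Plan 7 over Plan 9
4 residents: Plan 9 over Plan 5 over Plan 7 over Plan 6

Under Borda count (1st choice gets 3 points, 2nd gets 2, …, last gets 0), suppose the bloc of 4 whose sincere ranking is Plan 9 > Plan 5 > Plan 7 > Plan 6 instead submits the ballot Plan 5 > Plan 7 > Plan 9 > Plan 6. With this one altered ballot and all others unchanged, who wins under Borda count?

Borda totals with the altered ballot: Plan 7 31, Plan 6 72, Plan 9 23, Plan 5 78.
The winner is unchanged: still Plan 5.

Plan 5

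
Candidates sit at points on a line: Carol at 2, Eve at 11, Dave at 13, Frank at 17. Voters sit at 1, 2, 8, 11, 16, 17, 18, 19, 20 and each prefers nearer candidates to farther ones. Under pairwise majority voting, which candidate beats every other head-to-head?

With single-peaked preferences on a line, the Condorcet winner is the candidate closest to the median voter.
The median voter (position 16) is closest to Frank at 17.
Check: Frank vs Dave — voters closer to Frank: 5 of 9.

Frank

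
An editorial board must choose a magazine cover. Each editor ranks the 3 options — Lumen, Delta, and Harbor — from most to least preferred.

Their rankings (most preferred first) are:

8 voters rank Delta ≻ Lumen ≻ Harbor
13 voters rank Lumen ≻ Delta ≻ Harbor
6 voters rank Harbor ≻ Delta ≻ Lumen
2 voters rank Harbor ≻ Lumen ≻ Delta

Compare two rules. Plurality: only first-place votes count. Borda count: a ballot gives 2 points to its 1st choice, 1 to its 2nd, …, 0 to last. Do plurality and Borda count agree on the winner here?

Plurality first-place counts: Lumen 13, Delta 8, Harbor 8 → Lumen.
Borda totals: Lumen 36, Delta 35, Harbor 16 → Lumen.
The two rules agree on Lumen.

Yes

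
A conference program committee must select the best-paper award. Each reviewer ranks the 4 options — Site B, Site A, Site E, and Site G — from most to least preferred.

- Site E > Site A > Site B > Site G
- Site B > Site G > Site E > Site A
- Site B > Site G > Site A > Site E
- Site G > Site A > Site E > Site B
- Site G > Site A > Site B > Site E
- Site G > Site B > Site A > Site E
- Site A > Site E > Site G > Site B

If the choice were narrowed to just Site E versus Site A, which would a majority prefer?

Site A

Ballots ranking Site E above Site A: 2.
Ballots ranking Site A above Site E: 5.
Site A wins the head-to-head, 5–2.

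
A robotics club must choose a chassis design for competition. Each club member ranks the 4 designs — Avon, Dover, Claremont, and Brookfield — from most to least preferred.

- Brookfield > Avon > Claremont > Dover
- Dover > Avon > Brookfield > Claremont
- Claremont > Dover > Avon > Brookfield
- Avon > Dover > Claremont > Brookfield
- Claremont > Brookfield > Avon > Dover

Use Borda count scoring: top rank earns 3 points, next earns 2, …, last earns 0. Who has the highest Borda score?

Avon

Borda scores:
  Avon: 2 + 2 + 1 + 3 + 1 = 9
  Dover: 0 + 3 + 2 + 2 + 0 = 7
  Claremont: 1 + 0 + 3 + 1 + 3 = 8
  Brookfield: 3 + 1 + 0 + 0 + 2 = 6
Avon has the highest total.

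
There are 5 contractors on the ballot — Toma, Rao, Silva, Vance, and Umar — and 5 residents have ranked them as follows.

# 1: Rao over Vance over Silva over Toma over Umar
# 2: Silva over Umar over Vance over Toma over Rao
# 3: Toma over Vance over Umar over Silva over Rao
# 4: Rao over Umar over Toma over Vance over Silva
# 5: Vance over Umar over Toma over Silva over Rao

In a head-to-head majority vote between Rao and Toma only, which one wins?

Ballots ranking Rao above Toma: 2.
Ballots ranking Toma above Rao: 3.
Toma wins the head-to-head, 3–2.

Toma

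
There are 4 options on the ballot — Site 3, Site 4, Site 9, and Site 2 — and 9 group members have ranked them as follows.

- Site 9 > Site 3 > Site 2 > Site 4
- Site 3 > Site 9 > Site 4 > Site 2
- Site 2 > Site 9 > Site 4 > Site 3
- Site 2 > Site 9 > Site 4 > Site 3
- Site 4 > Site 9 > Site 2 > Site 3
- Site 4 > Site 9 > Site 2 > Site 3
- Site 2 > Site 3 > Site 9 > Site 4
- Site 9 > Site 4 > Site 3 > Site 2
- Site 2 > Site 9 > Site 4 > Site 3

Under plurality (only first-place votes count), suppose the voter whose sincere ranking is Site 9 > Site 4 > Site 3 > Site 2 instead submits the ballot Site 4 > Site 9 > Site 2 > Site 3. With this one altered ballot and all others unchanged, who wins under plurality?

Site 2

First-place totals with the altered ballot: Site 3 1, Site 4 3, Site 9 1, Site 2 4.
The winner is unchanged: still Site 2.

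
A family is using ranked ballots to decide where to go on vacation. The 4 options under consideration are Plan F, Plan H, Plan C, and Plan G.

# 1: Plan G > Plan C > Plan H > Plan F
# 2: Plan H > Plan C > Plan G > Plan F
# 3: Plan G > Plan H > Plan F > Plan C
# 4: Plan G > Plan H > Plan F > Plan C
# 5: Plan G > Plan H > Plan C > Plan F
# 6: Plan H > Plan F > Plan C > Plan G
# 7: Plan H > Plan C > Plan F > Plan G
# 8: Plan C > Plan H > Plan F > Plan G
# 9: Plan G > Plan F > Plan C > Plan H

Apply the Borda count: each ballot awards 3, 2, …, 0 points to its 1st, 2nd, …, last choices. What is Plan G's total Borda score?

16

Borda scores:
  Plan F: 0 + 0 + 1 + 1 + 0 + 2 + 1 + 1 + 2 = 8
  Plan H: 1 + 3 + 2 + 2 + 2 + 3 + 3 + 2 + 0 = 18
  Plan C: 2 + 2 + 0 + 0 + 1 + 1 + 2 + 3 + 1 = 12
  Plan G: 3 + 1 + 3 + 3 + 3 + 0 + 0 + 0 + 3 = 16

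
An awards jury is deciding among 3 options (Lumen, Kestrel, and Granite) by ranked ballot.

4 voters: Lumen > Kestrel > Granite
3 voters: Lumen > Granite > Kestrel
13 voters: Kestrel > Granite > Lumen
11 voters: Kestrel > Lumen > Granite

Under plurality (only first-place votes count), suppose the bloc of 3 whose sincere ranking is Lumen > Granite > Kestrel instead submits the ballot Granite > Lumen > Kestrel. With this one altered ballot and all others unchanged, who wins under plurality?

Kestrel

First-place totals with the altered ballot: Lumen 4, Kestrel 24, Granite 3.
The winner is unchanged: still Kestrel.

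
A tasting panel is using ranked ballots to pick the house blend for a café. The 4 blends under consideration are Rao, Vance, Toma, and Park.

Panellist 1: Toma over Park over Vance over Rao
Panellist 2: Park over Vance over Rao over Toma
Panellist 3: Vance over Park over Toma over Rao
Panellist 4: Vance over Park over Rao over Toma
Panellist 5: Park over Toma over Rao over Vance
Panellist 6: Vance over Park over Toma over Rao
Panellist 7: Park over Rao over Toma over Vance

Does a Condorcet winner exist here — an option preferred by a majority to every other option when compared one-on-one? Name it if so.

Park

Head-to-head results (7 voters total):
Rao vs Vance: Vance wins 5–2.
Rao vs Toma: Toma wins 4–3.
Rao vs Park: Park wins 7–0.
Vance vs Toma: Vance wins 4–3.
Vance vs Park: Park wins 4–3.
Toma vs Park: Park wins 6–1.
Park beats each rival — Rao (7–0), Vance (4–3), Toma (6–1) — so Park is the Condorcet winner.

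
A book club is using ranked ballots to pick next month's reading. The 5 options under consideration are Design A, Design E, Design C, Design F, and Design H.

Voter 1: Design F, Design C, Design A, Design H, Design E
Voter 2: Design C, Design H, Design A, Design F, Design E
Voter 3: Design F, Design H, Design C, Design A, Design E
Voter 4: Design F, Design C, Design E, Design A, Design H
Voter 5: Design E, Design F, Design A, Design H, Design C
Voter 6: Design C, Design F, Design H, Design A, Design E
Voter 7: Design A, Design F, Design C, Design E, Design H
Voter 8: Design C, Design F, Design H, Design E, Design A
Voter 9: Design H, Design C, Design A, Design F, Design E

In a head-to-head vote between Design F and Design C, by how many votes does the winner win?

1

Ballots ranking Design F above Design C: 5.
Ballots ranking Design C above Design F: 4.
Design F wins 5–4, a margin of 1.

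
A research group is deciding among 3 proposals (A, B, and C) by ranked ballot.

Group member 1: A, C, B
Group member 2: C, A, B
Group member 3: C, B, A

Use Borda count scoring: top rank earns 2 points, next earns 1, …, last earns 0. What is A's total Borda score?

3

Borda scores:
  A: 2 + 1 + 0 = 3
  B: 0 + 0 + 1 = 1
  C: 1 + 2 + 2 = 5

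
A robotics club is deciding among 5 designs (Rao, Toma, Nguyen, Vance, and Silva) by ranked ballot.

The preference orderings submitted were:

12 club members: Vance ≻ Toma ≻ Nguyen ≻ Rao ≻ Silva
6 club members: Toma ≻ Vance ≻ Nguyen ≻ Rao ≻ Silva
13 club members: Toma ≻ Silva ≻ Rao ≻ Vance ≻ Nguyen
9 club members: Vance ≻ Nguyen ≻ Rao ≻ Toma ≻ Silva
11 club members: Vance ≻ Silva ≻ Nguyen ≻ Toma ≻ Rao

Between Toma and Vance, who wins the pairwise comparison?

Vance

Ballots ranking Toma above Vance: 6+13 = 19.
Ballots ranking Vance above Toma: 12+9+11 = 32.
Vance wins the head-to-head, 32–19.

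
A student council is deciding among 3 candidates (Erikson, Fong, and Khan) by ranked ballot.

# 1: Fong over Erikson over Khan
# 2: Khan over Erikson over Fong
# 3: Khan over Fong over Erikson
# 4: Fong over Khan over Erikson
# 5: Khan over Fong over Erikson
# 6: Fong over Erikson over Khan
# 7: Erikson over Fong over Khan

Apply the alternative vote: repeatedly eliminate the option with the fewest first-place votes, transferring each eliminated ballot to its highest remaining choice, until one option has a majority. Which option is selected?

Round 1: Fong 3, Khan 3, Erikson 1. Erikson has the fewest and is eliminated.
Round 2: Fong 4, Khan 3. Fong has a majority.

Fong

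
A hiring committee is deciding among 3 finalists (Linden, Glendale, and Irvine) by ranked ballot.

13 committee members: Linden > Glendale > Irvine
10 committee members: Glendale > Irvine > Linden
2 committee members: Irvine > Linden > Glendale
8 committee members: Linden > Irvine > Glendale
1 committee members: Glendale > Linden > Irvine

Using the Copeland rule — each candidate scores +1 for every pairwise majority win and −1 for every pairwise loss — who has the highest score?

Linden

Pairwise results:
  Linden vs Glendale: Linden wins 23–11.
  Linden vs Irvine: Linden wins 22–12.
  Glendale vs Irvine: Glendale wins 24–10.
Copeland scores (wins − losses):
  Linden: 2 − 0 = 2
  Glendale: 1 − 1 = 0
  Irvine: 0 − 2 = -2
Linden has the best Copeland score.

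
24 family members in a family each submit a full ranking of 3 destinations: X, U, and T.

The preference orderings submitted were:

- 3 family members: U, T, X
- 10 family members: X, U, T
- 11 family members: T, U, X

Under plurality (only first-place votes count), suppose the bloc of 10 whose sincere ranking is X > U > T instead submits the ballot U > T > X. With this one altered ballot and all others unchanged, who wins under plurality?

U

First-place totals with the altered ballot: X 0, U 13, T 11.
The switch changes the winner from T to U.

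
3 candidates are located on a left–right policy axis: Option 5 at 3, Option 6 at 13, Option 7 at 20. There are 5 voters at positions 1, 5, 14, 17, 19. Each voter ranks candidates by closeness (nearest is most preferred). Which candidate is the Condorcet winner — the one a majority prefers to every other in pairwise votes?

With single-peaked preferences on a line, the Condorcet winner is the candidate closest to the median voter.
The median voter (position 14) is closest to Option 6 at 13.
Check: Option 6 vs Option 7 — voters closer to Option 6: 3 of 5.

Option 6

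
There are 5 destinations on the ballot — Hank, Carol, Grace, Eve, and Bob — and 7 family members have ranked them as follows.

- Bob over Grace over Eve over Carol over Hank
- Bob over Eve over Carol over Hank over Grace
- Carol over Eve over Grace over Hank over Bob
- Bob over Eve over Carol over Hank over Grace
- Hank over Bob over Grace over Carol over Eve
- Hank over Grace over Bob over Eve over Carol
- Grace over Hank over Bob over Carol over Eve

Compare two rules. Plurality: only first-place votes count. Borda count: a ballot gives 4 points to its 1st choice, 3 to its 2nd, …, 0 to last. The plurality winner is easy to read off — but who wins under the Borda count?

Bob

Plurality first-place counts: Hank 2, Carol 1, Grace 1, Eve 0, Bob 3 → Bob.
Borda totals: Hank 14, Carol 11, Grace 14, Eve 12, Bob 19 → Bob.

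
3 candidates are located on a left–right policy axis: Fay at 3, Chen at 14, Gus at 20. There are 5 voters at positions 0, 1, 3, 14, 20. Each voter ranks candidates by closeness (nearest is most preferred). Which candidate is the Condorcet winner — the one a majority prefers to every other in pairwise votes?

With single-peaked preferences on a line, the Condorcet winner is the candidate closest to the median voter.
The median voter (position 3) is closest to Fay at 3.
Check: Fay vs Chen — voters closer to Fay: 3 of 5.

Fay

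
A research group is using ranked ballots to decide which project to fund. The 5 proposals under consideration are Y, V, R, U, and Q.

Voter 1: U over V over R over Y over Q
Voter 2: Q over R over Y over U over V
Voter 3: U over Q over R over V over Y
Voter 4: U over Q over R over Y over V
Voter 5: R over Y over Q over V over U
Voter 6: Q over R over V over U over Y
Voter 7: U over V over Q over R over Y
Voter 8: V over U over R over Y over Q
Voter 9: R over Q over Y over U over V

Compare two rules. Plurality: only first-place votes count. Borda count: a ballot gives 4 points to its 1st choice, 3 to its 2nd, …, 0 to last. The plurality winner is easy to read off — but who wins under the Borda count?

Plurality first-place counts: Y 0, V 1, R 2, U 4, Q 2 → U.
Borda totals: Y 10, V 14, R 23, U 22, Q 21 → R.

R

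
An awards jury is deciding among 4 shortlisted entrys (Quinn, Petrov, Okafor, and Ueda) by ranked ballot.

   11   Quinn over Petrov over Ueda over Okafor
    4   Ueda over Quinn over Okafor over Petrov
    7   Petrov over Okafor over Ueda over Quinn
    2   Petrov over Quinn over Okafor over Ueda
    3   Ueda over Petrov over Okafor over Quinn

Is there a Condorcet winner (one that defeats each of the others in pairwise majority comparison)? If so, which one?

None — there is no Condorcet winner

Head-to-head results (27 voters total):
Quinn vs Petrov: Quinn wins 15–12.
Quinn vs Okafor: Quinn wins 17–10.
Quinn vs Ueda: Ueda wins 14–13.
Petrov vs Okafor: Petrov wins 23–4.
Petrov vs Ueda: Petrov wins 20–7.
Okafor vs Ueda: Ueda wins 18–9.
No candidate beats all others: Quinn beats Petrov beats Ueda beats Quinn, a majority cycle.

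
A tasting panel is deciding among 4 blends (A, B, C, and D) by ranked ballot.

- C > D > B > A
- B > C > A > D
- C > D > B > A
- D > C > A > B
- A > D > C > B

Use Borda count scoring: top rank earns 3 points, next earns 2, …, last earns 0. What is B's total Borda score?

5

Borda scores:
  A: 0 + 1 + 0 + 1 + 3 = 5
  B: 1 + 3 + 1 + 0 + 0 = 5
  C: 3 + 2 + 3 + 2 + 1 = 11
  D: 2 + 0 + 2 + 3 + 2 = 9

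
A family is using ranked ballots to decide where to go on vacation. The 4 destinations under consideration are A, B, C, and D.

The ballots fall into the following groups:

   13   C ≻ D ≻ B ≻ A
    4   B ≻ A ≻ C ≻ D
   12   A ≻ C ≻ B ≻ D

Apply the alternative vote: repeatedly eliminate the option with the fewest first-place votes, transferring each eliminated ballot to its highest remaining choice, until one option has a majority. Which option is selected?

Round 1: C 13, A 12, B 4, D 0. D has the fewest and is eliminated.
Round 2: C 13, A 12, B 4. B has the fewest and is eliminated.
Round 3: A 16, C 13. A has a majority.

A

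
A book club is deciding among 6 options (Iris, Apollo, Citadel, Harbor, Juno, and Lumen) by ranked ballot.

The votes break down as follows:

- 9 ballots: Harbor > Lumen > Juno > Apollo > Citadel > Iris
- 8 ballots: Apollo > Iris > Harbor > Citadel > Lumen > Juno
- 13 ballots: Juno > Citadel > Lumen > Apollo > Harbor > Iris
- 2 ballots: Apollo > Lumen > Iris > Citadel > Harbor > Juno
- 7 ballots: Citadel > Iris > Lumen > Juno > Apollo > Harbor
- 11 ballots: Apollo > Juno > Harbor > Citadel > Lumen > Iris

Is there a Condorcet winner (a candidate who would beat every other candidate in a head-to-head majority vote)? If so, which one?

Head-to-head results (50 voters total):
Iris vs Apollo: Apollo wins 43–7.
Iris vs Citadel: Citadel wins 40–10.
Iris vs Harbor: Harbor wins 33–17.
Iris vs Juno: Juno wins 33–17.
Iris vs Lumen: Lumen wins 35–15.
Apollo vs Citadel: Apollo wins 30–20.
Apollo vs Harbor: Apollo wins 41–9.
Apollo vs Juno: Juno wins 29–21.
Apollo vs Lumen: Lumen wins 29–21.
Citadel vs Harbor: Harbor wins 28–22.
Citadel vs Juno: Juno wins 33–17.
Citadel vs Lumen: Citadel wins 39–11.
Harbor vs Juno: Juno wins 31–19.
Harbor vs Lumen: Harbor wins 28–22.
Juno vs Lumen: Lumen wins 26–24.
No candidate beats all others: Apollo beats Citadel beats Lumen beats Apollo, a majority cycle.

None — there is no Condorcet winner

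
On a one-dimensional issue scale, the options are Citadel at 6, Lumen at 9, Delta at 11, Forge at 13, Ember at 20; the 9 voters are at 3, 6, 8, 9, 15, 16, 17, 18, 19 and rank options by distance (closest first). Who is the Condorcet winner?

With single-peaked preferences on a line, the Condorcet winner is the candidate closest to the median voter.
The median voter (position 15) is closest to Forge at 13.
Check: Forge vs Ember — voters closer to Forge: 6 of 9.

Forge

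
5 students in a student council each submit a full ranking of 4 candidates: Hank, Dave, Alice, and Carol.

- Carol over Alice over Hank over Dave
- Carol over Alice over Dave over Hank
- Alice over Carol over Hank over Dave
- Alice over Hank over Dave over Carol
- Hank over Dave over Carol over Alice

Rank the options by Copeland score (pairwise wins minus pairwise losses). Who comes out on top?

Pairwise results:
  Hank vs Dave: Hank wins 4–1.
  Hank vs Alice: Alice wins 4–1.
  Hank vs Carol: Carol wins 3–2.
  Dave vs Alice: Alice wins 4–1.
  Dave vs Carol: Carol wins 3–2.
  Alice vs Carol: Carol wins 3–2.
Copeland scores (wins − losses):
  Hank: 1 − 2 = -1
  Dave: 0 − 3 = -3
  Alice: 2 − 1 = 1
  Carol: 3 − 0 = 3
Carol has the best Copeland score.

Carol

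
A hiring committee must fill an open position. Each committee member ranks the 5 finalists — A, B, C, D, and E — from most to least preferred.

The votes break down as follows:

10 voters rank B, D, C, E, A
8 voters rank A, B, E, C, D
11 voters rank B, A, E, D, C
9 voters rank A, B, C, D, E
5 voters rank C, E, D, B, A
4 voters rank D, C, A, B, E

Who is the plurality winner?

B

First-place vote totals:
  A: 17
  B: 21
  C: 5
  D: 4
  E: 0
B has the most first-place votes.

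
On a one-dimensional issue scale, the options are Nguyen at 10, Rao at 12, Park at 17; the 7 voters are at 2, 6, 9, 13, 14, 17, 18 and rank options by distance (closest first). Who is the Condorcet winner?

With single-peaked preferences on a line, the Condorcet winner is the candidate closest to the median voter.
The median voter (position 13) is closest to Rao at 12.
Check: Rao vs Park — voters closer to Rao: 5 of 7.

Rao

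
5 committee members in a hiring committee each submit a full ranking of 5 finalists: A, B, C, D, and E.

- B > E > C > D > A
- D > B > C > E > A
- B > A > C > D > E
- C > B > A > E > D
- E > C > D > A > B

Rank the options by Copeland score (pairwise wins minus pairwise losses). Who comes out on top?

Pairwise results:
  A vs B: B wins 4–1.
  A vs C: C wins 4–1.
  A vs D: D wins 3–2.
  A vs E: E wins 3–2.
  B vs C: B wins 3–2.
  B vs D: B wins 3–2.
  B vs E: B wins 4–1.
  C vs D: C wins 4–1.
  C vs E: C wins 3–2.
  D vs E: E wins 3–2.
Copeland scores (wins − losses):
  A: 0 − 4 = -4
  B: 4 − 0 = 4
  C: 3 − 1 = 2
  D: 1 − 3 = -2
  E: 2 − 2 = 0
B has the best Copeland score.

B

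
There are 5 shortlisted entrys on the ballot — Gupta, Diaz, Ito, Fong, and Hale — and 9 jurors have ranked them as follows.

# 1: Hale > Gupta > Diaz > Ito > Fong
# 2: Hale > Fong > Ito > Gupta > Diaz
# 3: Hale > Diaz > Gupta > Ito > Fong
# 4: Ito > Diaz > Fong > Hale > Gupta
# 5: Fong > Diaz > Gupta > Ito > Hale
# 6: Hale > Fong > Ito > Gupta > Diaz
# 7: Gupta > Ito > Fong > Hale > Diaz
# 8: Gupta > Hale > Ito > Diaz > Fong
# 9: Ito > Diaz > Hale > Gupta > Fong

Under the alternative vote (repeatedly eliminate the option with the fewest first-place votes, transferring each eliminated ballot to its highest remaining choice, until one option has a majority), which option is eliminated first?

Round 1: Hale 4, Gupta 2, Ito 2, Fong 1, Diaz 0. Diaz has the fewest and is eliminated.
Round 2: Hale 4, Gupta 2, Ito 2, Fong 1. Fong has the fewest and is eliminated.
Round 3: Hale 4, Gupta 3, Ito 2. Ito has the fewest and is eliminated.
Round 4: Hale 6, Gupta 3. Hale has a majority.

Diaz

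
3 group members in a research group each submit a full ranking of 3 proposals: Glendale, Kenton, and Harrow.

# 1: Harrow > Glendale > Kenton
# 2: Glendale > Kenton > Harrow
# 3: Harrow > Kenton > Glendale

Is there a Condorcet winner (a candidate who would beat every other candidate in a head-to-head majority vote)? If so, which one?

Head-to-head results (3 voters total):
Glendale vs Kenton: Glendale wins 2–1.
Glendale vs Harrow: Harrow wins 2–1.
Kenton vs Harrow: Harrow wins 2–1.
Harrow beats each rival — Glendale (2–1), Kenton (2–1) — so Harrow is the Condorcet winner.

Harrow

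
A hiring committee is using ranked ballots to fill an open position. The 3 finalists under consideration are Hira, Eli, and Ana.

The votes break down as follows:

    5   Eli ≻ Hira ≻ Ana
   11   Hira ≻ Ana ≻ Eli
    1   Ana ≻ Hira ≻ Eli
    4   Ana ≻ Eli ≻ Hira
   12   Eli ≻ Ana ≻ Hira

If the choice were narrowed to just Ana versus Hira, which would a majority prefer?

Ana

Ballots ranking Ana above Hira: 1+4+12 = 17.
Ballots ranking Hira above Ana: 5+11 = 16.
Ana wins the head-to-head, 17–16.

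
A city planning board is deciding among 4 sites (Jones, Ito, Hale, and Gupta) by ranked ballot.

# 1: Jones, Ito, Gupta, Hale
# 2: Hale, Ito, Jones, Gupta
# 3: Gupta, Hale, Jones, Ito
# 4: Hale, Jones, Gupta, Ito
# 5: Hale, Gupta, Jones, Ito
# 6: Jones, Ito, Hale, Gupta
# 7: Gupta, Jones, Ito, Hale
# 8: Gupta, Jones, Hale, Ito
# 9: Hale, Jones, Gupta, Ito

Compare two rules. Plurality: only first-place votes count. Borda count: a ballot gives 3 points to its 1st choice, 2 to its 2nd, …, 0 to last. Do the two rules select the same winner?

Plurality first-place counts: Jones 2, Ito 0, Hale 4, Gupta 3 → Hale.
Borda totals: Jones 17, Ito 7, Hale 16, Gupta 14 → Jones.
The two rules disagree: plurality picks Hale, Borda picks Jones.

No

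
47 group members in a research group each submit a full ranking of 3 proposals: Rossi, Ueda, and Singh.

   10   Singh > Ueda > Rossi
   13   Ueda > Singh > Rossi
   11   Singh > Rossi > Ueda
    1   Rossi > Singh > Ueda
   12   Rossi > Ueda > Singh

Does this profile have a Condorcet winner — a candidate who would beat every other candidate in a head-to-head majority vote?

Head-to-head results (47 voters total):
Rossi vs Ueda: Rossi wins 24–23.
Rossi vs Singh: Singh wins 34–13.
Ueda vs Singh: Ueda wins 25–22.
No candidate beats all others: Rossi beats Ueda beats Singh beats Rossi, a majority cycle.

No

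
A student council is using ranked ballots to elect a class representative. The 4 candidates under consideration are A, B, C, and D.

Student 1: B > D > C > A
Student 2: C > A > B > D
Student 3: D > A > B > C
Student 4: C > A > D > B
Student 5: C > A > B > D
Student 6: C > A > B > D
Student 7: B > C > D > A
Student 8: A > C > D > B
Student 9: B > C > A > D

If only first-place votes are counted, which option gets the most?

C

First-place vote totals:
  A: 1
  B: 3
  C: 4
  D: 1
C has the most first-place votes.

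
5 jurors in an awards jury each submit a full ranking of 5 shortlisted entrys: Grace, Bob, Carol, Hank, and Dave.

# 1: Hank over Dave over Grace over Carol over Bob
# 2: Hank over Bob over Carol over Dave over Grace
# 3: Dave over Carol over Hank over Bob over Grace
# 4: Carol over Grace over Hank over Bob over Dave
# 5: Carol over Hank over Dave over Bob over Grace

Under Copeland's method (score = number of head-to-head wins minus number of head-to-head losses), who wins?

Carol

Pairwise results:
  Grace vs Bob: Bob wins 3–2.
  Grace vs Carol: Carol wins 4–1.
  Grace vs Hank: Hank wins 4–1.
  Grace vs Dave: Dave wins 4–1.
  Bob vs Carol: Carol wins 4–1.
  Bob vs Hank: Hank wins 5–0.
  Bob vs Dave: Dave wins 3–2.
  Carol vs Hank: Carol wins 3–2.
  Carol vs Dave: Carol wins 3–2.
  Hank vs Dave: Hank wins 4–1.
Copeland scores (wins − losses):
  Grace: 0 − 4 = -4
  Bob: 1 − 3 = -2
  Carol: 4 − 0 = 4
  Hank: 3 − 1 = 2
  Dave: 2 − 2 = 0
Carol has the best Copeland score.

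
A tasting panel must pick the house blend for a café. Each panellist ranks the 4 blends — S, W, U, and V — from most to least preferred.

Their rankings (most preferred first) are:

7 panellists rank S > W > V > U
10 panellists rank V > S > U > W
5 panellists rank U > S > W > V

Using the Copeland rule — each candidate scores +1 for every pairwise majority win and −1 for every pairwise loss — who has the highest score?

Pairwise results:
  S vs W: S wins 22–0.
  S vs U: S wins 17–5.
  S vs V: S wins 12–10.
  W vs U: U wins 15–7.
  W vs V: W wins 12–10.
  U vs V: V wins 17–5.
Copeland scores (wins − losses):
  S: 3 − 0 = 3
  W: 1 − 2 = -1
  U: 1 − 2 = -1
  V: 1 − 2 = -1
S has the best Copeland score.

S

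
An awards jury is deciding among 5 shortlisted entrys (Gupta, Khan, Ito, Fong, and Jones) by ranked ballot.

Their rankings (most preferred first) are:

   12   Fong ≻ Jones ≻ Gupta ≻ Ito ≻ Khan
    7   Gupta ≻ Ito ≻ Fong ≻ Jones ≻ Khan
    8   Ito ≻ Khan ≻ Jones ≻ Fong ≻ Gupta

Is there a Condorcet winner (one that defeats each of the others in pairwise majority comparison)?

No

Head-to-head results (27 voters total):
Gupta vs Khan: Gupta wins 19–8.
Gupta vs Ito: Gupta wins 19–8.
Gupta vs Fong: Fong wins 20–7.
Gupta vs Jones: Jones wins 20–7.
Khan vs Ito: Ito wins 27–0.
Khan vs Fong: Fong wins 19–8.
Khan vs Jones: Jones wins 19–8.
Ito vs Fong: Ito wins 15–12.
Ito vs Jones: Ito wins 15–12.
Fong vs Jones: Fong wins 19–8.
No candidate beats all others: Gupta beats Ito beats Fong beats Gupta, a majority cycle.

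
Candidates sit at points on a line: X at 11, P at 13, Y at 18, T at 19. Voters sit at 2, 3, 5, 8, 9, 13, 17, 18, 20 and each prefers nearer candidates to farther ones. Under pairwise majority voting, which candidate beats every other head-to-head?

X

With single-peaked preferences on a line, the Condorcet winner is the candidate closest to the median voter.
The median voter (position 9) is closest to X at 11.
Check: X vs Y — voters closer to X: 6 of 9.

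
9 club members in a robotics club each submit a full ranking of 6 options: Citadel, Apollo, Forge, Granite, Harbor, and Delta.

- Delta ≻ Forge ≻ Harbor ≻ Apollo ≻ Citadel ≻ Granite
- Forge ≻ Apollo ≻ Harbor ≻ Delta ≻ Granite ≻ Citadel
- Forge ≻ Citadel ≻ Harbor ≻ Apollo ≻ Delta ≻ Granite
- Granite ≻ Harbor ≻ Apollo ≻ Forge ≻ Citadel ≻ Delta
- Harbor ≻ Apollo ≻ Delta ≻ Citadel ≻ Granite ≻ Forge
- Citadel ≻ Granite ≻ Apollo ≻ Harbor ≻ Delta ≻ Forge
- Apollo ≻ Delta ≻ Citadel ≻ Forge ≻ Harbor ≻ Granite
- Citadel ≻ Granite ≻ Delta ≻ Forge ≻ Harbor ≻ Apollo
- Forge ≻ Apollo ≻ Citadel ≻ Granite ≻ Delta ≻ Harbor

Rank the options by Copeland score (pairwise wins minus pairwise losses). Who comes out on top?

Pairwise results:
  Citadel vs Apollo: Apollo wins 6–3.
  Citadel vs Forge: Forge wins 5–4.
  Citadel vs Granite: Citadel wins 7–2.
  Citadel vs Harbor: Citadel wins 5–4.
  Citadel vs Delta: Citadel wins 5–4.
  Apollo vs Forge: Forge wins 5–4.
  Apollo vs Granite: Apollo wins 6–3.
  Apollo vs Harbor: Harbor wins 5–4.
  Apollo vs Delta: Apollo wins 7–2.
  Forge vs Granite: Forge wins 5–4.
  Forge vs Harbor: Forge wins 6–3.
  Forge vs Delta: Delta wins 5–4.
  Granite vs Harbor: Harbor wins 5–4.
  Granite vs Delta: Delta wins 5–4.
  Harbor vs Delta: Harbor wins 5–4.
Copeland scores (wins − losses):
  Citadel: 3 − 2 = 1
  Apollo: 3 − 2 = 1
  Forge: 4 − 1 = 3
  Granite: 0 − 5 = -5
  Harbor: 3 − 2 = 1
  Delta: 2 − 3 = -1
Forge has the best Copeland score.

Forge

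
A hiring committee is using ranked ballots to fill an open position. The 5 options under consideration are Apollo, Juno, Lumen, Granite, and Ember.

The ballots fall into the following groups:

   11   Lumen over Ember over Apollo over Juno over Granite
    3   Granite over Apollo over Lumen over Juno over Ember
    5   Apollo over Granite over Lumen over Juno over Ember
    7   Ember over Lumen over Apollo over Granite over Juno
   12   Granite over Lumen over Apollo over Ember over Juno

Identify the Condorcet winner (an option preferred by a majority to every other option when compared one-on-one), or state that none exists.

Head-to-head results (38 voters total):
Apollo vs Juno: Apollo wins 38–0.
Apollo vs Lumen: Lumen wins 30–8.
Apollo vs Granite: Apollo wins 23–15.
Apollo vs Ember: Apollo wins 20–18.
Juno vs Lumen: Lumen wins 38–0.
Juno vs Granite: Granite wins 27–11.
Juno vs Ember: Ember wins 30–8.
Lumen vs Granite: Granite wins 20–18.
Lumen vs Ember: Lumen wins 31–7.
Granite vs Ember: Granite wins 20–18.
No candidate beats all others: Apollo beats Granite beats Lumen beats Apollo, a majority cycle.

No Condorcet winner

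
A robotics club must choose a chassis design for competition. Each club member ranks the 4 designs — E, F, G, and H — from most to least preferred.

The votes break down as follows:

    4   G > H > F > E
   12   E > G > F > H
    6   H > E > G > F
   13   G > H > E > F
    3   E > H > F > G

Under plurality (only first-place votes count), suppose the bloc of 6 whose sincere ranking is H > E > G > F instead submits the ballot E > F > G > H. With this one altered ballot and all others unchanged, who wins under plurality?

E

First-place totals with the altered ballot: E 21, F 0, G 17, H 0.
The switch changes the winner from G to E.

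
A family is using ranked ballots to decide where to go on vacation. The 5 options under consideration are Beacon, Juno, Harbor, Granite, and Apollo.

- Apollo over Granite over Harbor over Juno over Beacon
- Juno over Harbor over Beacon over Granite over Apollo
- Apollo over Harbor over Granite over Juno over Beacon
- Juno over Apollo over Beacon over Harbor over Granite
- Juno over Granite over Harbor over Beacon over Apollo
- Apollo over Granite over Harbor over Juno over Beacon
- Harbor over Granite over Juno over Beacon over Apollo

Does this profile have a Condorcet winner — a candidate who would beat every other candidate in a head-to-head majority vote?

Head-to-head results (7 voters total):
Beacon vs Juno: Juno wins 7–0.
Beacon vs Harbor: Harbor wins 6–1.
Beacon vs Granite: Granite wins 5–2.
Beacon vs Apollo: Apollo wins 4–3.
Juno vs Harbor: Harbor wins 4–3.
Juno vs Granite: Granite wins 4–3.
Juno vs Apollo: Juno wins 4–3.
Harbor vs Granite: Harbor wins 4–3.
Harbor vs Apollo: Apollo wins 4–3.
Granite vs Apollo: Apollo wins 4–3.
No candidate beats all others: Juno beats Apollo beats Harbor beats Juno, a majority cycle.

No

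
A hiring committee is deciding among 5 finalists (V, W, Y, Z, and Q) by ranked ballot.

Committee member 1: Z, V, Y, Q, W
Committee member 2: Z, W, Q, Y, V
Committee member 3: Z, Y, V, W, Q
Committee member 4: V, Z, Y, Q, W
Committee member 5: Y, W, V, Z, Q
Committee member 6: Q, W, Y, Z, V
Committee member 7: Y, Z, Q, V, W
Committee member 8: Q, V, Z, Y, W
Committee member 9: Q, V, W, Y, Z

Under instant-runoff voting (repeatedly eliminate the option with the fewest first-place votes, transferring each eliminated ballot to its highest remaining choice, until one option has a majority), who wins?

Round 1: Z 3, Q 3, Y 2, V 1, W 0. W has the fewest and is eliminated.
Round 2: Z 3, Q 3, Y 2, V 1. V has the fewest and is eliminated.
Round 3: Z 4, Q 3, Y 2. Y has the fewest and is eliminated.
Round 4: Z 6, Q 3. Z has a majority.

Z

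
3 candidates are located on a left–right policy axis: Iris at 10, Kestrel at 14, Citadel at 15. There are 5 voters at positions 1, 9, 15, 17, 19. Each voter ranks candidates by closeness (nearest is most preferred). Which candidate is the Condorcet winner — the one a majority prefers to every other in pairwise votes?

With single-peaked preferences on a line, the Condorcet winner is the candidate closest to the median voter.
The median voter (position 15) is closest to Citadel at 15.
Check: Citadel vs Iris — voters closer to Citadel: 3 of 5.

Citadel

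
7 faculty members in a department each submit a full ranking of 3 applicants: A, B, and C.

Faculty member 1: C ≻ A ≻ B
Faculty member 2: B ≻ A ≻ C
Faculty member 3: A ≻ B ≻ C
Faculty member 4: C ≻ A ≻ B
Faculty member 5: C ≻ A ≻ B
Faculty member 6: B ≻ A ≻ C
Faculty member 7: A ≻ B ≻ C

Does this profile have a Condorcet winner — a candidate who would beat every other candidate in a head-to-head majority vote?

Head-to-head results (7 voters total):
A vs B: A wins 5–2.
A vs C: A wins 4–3.
B vs C: B wins 4–3.
A beats each rival — B (5–2), C (4–3) — so A is the Condorcet winner.

Yes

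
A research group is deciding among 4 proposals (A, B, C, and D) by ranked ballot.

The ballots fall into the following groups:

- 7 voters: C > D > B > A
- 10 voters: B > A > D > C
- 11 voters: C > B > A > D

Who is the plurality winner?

C

First-place vote totals:
  A: 0
  B: 10
  C: 18
  D: 0
C has the most first-place votes.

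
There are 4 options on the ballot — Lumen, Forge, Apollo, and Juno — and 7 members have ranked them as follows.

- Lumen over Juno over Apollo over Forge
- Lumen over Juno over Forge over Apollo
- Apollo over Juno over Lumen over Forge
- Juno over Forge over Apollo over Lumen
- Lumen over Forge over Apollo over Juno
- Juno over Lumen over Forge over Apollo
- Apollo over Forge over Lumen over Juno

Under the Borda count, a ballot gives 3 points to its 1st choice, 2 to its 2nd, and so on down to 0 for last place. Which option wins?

Borda scores:
  Lumen: 3 + 3 + 1 + 0 + 3 + 2 + 1 = 13
  Forge: 0 + 1 + 0 + 2 + 2 + 1 + 2 = 8
  Apollo: 1 + 0 + 3 + 1 + 1 + 0 + 3 = 9
  Juno: 2 + 2 + 2 + 3 + 0 + 3 + 0 = 12
Lumen has the highest total.

Lumen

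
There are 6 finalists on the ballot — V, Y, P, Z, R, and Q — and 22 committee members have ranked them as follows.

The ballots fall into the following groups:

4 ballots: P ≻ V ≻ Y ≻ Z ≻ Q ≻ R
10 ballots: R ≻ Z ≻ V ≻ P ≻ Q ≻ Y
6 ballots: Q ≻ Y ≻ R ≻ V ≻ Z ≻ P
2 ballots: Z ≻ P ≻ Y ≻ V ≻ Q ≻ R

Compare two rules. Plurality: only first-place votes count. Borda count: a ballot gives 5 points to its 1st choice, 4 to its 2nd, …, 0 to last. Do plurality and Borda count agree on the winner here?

Plurality first-place counts: V 0, Y 0, P 4, Z 2, R 10, Q 6 → R.
Borda totals: V 62, Y 42, P 48, Z 64, R 68, Q 46 → R.
The two rules agree on R.

Yes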